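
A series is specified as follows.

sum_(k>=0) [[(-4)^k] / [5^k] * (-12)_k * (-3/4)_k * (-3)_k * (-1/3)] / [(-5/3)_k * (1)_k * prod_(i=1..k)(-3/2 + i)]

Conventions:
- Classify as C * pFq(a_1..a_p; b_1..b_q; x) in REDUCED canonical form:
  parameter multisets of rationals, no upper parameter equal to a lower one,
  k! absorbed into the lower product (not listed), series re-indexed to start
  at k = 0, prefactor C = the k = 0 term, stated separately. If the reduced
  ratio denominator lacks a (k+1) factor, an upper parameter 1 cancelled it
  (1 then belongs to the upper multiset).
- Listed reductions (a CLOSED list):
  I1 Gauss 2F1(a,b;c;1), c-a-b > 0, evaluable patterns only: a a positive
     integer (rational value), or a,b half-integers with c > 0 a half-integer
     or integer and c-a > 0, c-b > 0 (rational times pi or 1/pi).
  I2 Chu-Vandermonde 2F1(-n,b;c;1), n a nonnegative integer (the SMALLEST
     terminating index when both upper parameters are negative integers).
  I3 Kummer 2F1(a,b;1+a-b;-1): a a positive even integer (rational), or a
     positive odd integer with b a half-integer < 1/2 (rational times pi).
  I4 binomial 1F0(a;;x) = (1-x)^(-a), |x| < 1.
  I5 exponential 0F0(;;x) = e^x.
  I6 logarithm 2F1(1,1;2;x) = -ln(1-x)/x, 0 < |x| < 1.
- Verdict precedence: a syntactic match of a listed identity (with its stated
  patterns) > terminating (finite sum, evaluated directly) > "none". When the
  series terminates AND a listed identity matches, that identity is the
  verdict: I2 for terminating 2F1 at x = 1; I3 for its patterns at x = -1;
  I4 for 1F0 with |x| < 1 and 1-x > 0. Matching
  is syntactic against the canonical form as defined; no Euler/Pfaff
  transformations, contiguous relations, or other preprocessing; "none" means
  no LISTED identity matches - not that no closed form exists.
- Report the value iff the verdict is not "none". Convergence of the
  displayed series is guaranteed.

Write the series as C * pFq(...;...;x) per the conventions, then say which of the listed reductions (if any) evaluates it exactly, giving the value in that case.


Key observation: with t_0 = -1/3, (1)_k (C = -1/3, x = -4/5) is k! itself.
Ratio: r(k) = (-4/5) * (k-12) (k-3) (k-3/4) / [(k-5/3) (k-1/2) (k+1)] - rational; roots negated = parameters, x = (-4/5), C = -1/3.

Prefactor -1/3, argument -4/5: 3F2 with upper {-12, -3, -3/4} over lower {-5/3, -1/2}. Verdict: terminating - upper -3 stops the sum at k = 3; the 4 terms are added exactly. Hence: 117811/375.


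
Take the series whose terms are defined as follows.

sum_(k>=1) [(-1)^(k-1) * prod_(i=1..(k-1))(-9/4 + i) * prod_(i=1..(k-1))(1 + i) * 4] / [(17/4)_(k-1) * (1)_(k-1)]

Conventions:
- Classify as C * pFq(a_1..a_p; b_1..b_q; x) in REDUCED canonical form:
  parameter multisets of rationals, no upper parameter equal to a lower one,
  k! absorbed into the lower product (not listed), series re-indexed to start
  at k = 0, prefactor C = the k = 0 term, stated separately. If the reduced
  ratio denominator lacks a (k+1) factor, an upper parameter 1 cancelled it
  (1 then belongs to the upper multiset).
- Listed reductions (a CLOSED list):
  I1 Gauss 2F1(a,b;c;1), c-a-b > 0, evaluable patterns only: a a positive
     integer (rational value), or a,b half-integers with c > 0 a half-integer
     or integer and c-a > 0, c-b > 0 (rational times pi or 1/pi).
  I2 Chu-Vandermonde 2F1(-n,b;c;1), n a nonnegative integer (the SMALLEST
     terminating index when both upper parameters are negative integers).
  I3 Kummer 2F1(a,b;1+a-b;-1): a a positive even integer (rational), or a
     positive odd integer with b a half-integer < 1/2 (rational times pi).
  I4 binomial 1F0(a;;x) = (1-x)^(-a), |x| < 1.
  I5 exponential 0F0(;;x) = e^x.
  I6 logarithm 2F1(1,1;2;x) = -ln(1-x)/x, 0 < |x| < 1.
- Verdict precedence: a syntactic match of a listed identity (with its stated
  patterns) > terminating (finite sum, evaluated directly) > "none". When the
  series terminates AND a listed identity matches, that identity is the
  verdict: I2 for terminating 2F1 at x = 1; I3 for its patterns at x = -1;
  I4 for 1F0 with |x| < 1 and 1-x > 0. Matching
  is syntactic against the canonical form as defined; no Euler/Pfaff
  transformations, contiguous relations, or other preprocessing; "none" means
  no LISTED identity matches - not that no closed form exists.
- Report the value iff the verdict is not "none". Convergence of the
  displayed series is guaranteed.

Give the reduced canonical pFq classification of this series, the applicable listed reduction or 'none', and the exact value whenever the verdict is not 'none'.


This is 4 * 2F1(-5/4, 2; 17/4; -1) in reduced canonical form. Verdict: Kummer (I3) fires (x = -1; c = 17/4 equals 1+a-b for upper {-5/4, 2}: listed pattern). Hence: 13/2.

First insight: t_0 being 4, the running product (C = 4) telescopes to a rising factorial.
Ratio: r(k) = (-1) * (k-5/4) (k+2) / [(k+17/4) (k+1)] - poly over poly, x = (-1) from leading terms; C = 4 at k = 0.


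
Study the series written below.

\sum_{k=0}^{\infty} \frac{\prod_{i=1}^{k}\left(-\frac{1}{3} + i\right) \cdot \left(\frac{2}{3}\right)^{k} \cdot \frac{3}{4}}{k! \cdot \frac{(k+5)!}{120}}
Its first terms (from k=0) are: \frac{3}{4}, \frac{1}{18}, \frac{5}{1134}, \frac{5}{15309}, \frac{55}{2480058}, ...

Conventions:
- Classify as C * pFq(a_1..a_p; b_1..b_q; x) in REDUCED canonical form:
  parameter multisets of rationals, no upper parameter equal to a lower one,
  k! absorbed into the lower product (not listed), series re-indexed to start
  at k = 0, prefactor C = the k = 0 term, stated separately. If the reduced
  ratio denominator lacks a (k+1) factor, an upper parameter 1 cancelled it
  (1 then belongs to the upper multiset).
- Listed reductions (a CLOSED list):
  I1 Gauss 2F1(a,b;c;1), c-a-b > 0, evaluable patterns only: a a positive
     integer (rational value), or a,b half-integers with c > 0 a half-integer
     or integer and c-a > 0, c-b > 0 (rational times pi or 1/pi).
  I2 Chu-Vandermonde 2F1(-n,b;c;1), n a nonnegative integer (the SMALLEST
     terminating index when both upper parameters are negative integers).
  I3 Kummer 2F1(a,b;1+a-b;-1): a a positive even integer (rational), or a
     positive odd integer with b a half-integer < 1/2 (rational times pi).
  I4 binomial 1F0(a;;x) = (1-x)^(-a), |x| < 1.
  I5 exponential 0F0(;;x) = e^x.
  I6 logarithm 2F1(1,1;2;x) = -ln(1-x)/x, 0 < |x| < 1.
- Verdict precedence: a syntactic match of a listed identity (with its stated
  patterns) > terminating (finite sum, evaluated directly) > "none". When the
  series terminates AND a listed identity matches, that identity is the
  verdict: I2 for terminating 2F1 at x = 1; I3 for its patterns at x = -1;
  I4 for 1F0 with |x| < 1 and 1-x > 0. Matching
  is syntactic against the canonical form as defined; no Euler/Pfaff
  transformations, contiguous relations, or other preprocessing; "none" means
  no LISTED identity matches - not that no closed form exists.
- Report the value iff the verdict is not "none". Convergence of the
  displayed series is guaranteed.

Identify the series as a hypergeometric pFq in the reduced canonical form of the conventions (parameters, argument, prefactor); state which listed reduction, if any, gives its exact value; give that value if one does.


This is \frac{3}{4} * 1F1(\frac{2}{3}; 6; \frac{2}{3}) in reduced canonical form. Verdict: none - at argument \frac{2}{3} the multisets {\frac{2}{3}} ; {6} match no listed identity.

Key step: t_0 = \frac{3}{4} here, and the running product (C = 3/4, x = 2/3) telescopes to a rising factorial.
Step ratio: r(k) = \frac{2}{3} * (k+\frac{2}{3}) / [(k+6) (k+1)] - poly over poly, x = \frac{2}{3} from leading terms; C = \frac{3}{4} at k = 0.


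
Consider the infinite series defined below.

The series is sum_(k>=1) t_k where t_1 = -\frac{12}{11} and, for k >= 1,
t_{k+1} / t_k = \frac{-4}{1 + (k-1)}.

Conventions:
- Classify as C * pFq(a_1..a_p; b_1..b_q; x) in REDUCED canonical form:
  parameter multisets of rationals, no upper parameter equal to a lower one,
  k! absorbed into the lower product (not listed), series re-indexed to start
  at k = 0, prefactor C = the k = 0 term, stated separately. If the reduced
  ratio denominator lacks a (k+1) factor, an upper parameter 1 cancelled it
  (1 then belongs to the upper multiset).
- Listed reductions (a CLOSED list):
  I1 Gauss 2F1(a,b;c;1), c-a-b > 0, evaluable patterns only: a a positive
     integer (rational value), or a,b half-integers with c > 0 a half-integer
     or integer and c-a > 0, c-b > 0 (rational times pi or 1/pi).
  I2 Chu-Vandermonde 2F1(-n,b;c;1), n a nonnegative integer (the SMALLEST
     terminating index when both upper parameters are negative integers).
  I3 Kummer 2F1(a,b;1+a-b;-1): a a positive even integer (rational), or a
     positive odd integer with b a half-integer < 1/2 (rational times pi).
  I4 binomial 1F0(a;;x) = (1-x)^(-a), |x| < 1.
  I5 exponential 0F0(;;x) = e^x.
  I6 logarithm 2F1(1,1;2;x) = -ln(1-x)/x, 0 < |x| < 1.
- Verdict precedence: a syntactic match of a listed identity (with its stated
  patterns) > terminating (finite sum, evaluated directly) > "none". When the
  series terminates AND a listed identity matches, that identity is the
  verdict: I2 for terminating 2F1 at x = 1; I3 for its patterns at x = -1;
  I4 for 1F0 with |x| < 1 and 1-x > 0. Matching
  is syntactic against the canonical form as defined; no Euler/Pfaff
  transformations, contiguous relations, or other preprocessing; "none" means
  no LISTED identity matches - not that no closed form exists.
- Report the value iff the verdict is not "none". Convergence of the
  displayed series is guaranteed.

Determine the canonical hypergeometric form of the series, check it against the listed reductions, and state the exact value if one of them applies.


x = -4 here; the reduced form reads 0F0, upper {-}, lower {-}, C = -\frac{12}{11}. Verdict: exponential (I5) fires (the 0F0 exponential series at x = -4). Its exact value is \left(-\frac{12}{11}\right) \cdot e^{-4}.

The tell: t_0 being -\frac{12}{11}, factor the ratio over Q (C = -12/11): negated roots = parameters.
Ratio: r(k) = -4 * 1 / [(k+1)] - rational in k, leading ratio -4; with t_0 = -\frac{12}{11}, classification follows.


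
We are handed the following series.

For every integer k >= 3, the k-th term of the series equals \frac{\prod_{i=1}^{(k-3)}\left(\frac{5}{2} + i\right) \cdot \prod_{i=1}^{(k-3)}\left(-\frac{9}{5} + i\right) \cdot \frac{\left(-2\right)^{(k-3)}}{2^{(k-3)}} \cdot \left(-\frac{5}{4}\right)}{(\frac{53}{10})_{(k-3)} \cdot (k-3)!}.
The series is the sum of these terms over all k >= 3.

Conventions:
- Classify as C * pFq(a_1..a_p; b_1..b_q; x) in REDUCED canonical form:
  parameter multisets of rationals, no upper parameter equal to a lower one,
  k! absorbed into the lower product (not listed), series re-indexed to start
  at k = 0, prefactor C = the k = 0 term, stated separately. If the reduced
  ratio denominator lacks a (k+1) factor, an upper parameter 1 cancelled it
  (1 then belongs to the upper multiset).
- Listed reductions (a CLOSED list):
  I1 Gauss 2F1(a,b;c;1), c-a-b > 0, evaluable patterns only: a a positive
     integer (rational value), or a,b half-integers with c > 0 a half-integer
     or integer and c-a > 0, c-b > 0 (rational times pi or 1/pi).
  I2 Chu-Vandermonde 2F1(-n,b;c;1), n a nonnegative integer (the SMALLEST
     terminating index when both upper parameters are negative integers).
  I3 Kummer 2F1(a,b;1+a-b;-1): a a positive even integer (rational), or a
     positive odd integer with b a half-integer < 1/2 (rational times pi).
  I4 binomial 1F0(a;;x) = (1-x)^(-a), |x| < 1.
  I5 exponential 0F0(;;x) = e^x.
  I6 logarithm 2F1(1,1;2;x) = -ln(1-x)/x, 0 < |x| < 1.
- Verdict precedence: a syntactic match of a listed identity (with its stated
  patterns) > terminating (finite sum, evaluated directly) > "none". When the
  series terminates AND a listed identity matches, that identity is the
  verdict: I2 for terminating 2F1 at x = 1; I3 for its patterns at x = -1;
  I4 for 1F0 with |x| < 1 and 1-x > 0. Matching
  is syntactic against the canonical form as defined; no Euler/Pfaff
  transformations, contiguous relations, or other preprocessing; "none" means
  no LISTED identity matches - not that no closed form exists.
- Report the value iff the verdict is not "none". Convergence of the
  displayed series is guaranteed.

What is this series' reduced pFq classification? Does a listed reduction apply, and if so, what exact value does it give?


Classification (C = -\frac{5}{4}): 2F1 with upper {-\frac{4}{5}, \frac{7}{2}}, lower {\frac{53}{10}}, argument x = -1. Verdict: none. A 2F1 with upper {-\frac{4}{5}, \frac{7}{2}} fits none of I1-I6 at x = -1; the sum runs forever.

First insight: t_0 = -\frac{5}{4} here, and the two k-th powers (C = -5/4) combine into one argument.
Step ratio: r(k) = -1 * (k-\frac{4}{5}) (k+\frac{7}{2}) / [(k+\frac{53}{10}) (k+1)] - rational in k, leading ratio -1; with t_0 = -\frac{5}{4}, classification follows.


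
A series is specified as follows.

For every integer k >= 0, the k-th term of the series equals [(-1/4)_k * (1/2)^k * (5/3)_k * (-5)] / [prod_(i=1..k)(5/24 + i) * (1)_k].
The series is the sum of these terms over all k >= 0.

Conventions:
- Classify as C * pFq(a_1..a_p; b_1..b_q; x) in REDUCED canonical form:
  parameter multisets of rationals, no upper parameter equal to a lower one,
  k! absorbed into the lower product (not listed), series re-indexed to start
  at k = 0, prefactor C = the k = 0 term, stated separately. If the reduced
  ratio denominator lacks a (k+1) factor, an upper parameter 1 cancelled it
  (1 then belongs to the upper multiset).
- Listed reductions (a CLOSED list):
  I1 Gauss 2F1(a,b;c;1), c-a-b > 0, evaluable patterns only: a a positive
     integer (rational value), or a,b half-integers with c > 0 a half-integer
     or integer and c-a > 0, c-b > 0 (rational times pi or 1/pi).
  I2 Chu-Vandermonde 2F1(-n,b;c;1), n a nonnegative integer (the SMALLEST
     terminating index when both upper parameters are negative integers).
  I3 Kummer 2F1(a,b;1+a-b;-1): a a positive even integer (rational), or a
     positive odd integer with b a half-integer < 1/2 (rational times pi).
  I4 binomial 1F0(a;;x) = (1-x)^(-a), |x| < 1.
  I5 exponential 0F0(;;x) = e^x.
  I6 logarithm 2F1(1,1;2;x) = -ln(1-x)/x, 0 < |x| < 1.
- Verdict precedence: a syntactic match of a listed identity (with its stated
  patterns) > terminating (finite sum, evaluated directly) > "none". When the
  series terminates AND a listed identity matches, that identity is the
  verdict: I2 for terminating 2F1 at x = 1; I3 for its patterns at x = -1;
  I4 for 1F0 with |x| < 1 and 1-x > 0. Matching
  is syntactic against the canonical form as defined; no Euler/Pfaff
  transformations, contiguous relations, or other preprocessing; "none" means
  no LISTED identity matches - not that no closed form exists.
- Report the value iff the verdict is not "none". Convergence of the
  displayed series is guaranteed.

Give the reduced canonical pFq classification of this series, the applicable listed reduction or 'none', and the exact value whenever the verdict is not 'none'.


At argument 1/2: a 2F1 with upper {-1/4, 5/3}, lower {29/24}, scaled by C = -5. Verdict: none - this 2F1 at x = 1/2 matches no listed pattern, and upper {-1/4, 5/3} holds no stopper.

The tell: t_0 being -5, the lower running product (C = -5, x = 1/2) is a rising factorial.
Adjacent-term ratio: r(k) = (1/2) * (k-1/4) (k+5/3) / [(k+29/24) (k+1)] - poly over poly, x = (1/2) from leading terms; C = -5 at k = 0.


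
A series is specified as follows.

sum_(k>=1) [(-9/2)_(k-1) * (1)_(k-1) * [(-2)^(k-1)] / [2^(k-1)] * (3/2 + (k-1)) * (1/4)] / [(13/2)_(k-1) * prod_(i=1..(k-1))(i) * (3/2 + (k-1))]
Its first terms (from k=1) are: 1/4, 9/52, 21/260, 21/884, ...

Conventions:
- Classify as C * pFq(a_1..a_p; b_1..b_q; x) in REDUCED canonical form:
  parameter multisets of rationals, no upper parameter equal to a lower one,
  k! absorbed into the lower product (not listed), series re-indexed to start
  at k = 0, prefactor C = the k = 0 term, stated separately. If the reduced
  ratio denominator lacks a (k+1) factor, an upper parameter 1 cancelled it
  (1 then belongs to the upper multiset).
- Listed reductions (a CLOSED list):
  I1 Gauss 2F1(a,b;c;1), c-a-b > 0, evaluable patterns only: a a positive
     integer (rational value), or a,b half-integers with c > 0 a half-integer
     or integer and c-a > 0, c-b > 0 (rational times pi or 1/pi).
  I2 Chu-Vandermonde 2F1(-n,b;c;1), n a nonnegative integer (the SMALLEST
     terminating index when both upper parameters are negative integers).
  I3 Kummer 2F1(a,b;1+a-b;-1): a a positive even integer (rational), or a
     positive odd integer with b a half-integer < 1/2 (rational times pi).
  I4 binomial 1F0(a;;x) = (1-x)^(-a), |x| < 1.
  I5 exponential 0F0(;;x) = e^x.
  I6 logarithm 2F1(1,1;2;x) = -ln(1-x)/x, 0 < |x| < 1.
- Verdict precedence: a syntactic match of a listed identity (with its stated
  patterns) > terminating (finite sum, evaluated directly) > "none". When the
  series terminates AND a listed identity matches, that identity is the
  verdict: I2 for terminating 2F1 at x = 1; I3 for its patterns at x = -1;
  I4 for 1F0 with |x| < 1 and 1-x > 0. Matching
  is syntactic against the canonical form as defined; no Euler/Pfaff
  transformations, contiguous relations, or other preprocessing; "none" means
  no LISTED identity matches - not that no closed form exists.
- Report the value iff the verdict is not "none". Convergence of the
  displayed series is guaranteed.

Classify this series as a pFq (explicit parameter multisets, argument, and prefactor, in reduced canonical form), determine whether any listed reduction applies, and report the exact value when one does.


At argument -1: a 2F1 with upper {-9/2, 1}, lower {13/2}, scaled by C = 1/4. Verdict at x = -1: Kummer's theorem (I3) matches (x = -1; c = 13/2 equals 1+a-b for upper {-9/2, 1}: listed pattern). Value: (693/4096) * pi.

Key step: t_0 being 1/4, the factor k + 3/2 cancels (top and bottom), leaving prefactor 1/4.
Term ratio: r(k) = (-1) * (k-9/2) (k+1) / [(k+13/2) (k+1)] - rational; roots negated = parameters, x = (-1), C = 1/4.


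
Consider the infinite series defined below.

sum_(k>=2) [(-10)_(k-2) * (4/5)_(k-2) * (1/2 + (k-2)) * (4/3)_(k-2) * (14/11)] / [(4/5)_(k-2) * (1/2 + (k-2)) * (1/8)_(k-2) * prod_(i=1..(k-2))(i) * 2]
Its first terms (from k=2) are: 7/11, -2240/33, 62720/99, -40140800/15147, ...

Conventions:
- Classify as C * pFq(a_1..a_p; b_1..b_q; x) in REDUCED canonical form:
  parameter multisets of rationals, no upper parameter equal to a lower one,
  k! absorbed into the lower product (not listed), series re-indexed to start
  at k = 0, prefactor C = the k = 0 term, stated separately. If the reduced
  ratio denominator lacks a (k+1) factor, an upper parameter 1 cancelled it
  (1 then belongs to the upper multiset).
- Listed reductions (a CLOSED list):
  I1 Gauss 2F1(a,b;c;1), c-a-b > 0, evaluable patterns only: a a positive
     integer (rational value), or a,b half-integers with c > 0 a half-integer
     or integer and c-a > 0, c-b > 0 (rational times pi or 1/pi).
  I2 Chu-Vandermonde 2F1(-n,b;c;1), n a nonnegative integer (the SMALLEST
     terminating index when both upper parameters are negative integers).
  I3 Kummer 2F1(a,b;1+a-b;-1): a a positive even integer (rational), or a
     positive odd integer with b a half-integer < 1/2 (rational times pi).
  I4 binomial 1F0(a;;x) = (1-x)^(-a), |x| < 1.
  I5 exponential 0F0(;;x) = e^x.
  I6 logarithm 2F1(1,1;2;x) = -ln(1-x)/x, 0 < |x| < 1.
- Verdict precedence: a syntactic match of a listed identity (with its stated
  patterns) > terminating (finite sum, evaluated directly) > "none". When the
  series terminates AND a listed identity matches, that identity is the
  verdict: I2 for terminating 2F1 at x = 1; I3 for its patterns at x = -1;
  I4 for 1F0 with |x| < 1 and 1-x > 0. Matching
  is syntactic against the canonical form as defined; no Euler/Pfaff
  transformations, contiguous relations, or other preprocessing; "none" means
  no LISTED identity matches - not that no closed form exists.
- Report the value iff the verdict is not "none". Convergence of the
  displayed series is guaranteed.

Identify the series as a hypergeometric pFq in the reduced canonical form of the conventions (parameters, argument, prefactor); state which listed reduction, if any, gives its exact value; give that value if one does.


Reduced: x = 1, 2F1, upper = {-10, 4/3}, lower = {1/8}, C = 7/11. Verdict at x = 1: Chu-Vandermonde (I2) matches (terminating 2F1 at x = 1 with n = 10, b = 4/3, c = 1/8). Exact value: 43538302939/787348441935.

Key observation: from the first term 7/11: the constant factors (prefactor 7/11) combine into one prefactor.
Consecutive-term ratio: r(k) = 1 * (k-10) (k+4/3) / [(k+1/8) (k+1)] - rational in k. x = 1; t_0 = 7/11; negate the roots.


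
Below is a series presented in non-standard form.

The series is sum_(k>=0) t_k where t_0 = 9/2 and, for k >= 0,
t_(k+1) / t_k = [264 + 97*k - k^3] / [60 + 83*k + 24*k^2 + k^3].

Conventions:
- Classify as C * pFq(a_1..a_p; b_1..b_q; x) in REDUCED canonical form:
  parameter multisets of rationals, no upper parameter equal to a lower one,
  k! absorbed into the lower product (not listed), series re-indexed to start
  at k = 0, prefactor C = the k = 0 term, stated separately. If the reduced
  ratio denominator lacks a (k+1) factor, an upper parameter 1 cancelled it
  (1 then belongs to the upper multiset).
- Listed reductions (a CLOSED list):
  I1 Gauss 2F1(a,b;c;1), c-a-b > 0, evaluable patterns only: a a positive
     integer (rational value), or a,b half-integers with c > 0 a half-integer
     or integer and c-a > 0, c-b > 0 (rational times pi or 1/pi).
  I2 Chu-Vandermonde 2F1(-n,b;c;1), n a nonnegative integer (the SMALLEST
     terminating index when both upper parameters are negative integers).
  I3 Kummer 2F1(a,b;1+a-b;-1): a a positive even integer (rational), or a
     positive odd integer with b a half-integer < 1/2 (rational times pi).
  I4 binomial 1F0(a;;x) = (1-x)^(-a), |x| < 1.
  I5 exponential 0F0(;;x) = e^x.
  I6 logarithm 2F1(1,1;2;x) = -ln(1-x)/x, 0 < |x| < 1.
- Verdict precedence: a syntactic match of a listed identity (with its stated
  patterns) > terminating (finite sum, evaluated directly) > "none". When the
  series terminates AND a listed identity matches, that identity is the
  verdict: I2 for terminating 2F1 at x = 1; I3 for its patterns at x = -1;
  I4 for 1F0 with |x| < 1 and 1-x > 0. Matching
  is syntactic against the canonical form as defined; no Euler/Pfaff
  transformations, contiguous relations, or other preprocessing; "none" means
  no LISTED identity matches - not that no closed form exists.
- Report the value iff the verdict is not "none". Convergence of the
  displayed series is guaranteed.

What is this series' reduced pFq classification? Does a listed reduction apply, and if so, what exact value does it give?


Reduced: x = -1, 2F1, upper = {-11, 8}, lower = {20}, C = 9/2. Verdict: Kummer (I3) matches (x = -1; c = 20 equals 1+a-b for upper {-11, 8}: listed pattern). Value: 8721/35.

Key observation: t_0 being 9/2, the parameter 3 appears in both the upper and lower lists and cancels.
Step ratio: r(k) = (-1) * (k-11) (k+8) / [(k+20) (k+1)] - poly over poly, x = (-1) from leading terms; C = 9/2 at k = 0.


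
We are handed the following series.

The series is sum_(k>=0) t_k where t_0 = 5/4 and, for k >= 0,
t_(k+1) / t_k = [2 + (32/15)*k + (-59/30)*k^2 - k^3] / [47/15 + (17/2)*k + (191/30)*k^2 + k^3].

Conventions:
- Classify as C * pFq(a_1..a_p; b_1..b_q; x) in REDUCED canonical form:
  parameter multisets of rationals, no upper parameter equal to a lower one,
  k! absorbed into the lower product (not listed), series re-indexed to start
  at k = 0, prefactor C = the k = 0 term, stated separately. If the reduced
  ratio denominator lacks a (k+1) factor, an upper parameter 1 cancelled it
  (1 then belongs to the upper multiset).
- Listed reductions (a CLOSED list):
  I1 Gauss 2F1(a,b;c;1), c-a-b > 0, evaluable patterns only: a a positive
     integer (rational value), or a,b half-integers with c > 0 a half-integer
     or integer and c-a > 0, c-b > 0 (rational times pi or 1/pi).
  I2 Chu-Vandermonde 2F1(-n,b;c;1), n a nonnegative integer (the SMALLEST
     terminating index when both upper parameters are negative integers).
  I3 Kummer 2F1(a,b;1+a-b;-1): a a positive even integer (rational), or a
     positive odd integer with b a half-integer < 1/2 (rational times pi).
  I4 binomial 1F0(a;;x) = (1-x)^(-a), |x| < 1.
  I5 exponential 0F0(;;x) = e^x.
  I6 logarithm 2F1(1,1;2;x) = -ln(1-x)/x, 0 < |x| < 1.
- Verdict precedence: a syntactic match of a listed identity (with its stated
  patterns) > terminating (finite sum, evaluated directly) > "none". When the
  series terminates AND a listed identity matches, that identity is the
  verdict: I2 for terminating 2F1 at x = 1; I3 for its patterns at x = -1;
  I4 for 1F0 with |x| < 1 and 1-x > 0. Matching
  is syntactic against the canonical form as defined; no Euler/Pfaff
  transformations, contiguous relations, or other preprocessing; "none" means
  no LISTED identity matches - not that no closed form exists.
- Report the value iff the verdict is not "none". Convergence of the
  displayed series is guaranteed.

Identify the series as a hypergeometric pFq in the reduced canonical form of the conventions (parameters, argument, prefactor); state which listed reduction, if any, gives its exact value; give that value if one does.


Reduced: x = -1, 2F1, upper = {-6/5, 5/2}, lower = {47/10}, C = 5/4. Verdict: none. A 2F1 with upper {-6/5, 5/2} fits none of I1-I6 at x = -1; the sum runs forever.

The tell: t_0 = 5/4 here, and the ratio is unreduced: k + 2/3 divides both sides (prefactor 5/4).
Ratio: r(k) = (-1) * (k-6/5) (k+5/2) / [(k+47/10) (k+1)] - rational in k, leading ratio (-1); with t_0 = 5/4, classification follows.


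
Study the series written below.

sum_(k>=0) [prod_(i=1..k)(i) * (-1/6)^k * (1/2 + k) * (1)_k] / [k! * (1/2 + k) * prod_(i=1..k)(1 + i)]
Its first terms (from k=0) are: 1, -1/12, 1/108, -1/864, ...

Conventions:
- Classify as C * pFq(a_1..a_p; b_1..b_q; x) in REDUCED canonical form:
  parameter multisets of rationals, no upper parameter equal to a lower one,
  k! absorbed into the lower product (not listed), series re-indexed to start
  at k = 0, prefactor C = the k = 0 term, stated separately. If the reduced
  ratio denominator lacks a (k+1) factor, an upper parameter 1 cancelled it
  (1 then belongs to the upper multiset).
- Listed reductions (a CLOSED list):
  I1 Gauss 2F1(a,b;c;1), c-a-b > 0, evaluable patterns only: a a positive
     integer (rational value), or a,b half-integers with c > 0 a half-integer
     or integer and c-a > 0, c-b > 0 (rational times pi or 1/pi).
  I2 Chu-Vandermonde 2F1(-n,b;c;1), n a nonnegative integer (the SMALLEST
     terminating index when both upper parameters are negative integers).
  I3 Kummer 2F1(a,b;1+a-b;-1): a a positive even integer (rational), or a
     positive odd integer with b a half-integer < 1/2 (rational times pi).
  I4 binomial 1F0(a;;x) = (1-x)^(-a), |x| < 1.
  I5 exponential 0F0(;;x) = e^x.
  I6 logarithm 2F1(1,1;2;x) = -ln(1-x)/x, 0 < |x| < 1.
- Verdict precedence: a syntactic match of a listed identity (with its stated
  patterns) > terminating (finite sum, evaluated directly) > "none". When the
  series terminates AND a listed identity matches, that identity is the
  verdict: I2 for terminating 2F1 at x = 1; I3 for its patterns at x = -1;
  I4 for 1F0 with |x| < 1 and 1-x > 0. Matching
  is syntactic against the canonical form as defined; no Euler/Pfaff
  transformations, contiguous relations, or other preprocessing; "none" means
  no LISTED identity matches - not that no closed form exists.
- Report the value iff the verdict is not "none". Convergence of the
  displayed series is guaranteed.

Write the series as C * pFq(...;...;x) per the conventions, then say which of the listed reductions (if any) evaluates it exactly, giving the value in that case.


With C = 1: the canonical form is 2F1(1, 1; 2; -1/6). Verdict: this is logarithm (I6) (the logarithm: parameters (1,1;2), x = -1/6). Sum: 6 * ln(7/6).

The tell: t_0 = 1 here, and the lower running product (prefactor 1) is a rising factorial.
Term ratio: r(k) = (-1/6) * (k+1) (k+1) / [(k+2) (k+1)] - rational in k, leading ratio (-1/6); with t_0 = 1, classification follows.


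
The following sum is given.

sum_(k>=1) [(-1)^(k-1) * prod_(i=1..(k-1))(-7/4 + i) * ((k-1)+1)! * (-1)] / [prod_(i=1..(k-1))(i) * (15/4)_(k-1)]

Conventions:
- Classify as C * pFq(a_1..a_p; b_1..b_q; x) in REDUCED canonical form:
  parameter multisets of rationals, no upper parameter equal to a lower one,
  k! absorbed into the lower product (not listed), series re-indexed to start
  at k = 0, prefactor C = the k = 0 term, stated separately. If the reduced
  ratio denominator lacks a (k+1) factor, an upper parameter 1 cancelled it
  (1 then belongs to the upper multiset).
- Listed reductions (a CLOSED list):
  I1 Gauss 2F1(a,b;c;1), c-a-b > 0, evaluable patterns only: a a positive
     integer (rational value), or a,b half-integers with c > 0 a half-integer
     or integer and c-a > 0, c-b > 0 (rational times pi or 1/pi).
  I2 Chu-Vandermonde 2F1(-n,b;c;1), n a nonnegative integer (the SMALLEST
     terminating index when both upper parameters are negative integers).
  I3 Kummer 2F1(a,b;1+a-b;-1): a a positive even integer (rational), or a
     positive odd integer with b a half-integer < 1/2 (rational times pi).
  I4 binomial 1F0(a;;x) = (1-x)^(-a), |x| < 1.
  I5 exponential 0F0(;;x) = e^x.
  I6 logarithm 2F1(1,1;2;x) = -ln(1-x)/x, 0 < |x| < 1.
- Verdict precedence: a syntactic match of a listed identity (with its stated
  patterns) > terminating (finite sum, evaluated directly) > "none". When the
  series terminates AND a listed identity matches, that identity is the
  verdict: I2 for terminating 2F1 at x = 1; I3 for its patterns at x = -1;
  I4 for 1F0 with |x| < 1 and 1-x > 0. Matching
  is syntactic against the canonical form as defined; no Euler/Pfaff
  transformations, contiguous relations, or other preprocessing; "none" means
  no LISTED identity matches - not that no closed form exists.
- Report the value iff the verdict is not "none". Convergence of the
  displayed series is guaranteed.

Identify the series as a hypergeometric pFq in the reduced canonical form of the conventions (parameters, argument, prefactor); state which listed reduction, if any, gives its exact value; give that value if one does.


x = -1 here; the reduced form reads 2F1, upper {-3/4, 2}, lower {15/4}, C = -1. Verdict: this is Kummer's theorem (I3) (x = -1; c = 15/4 equals 1+a-b for upper {-3/4, 2}: listed pattern). Hence: -11/8.

Key step: with t_0 = -1, the running product (C = -1, x = -1) telescopes to a rising factorial.
Ratio: r(k) = (-1) * (k-3/4) (k+2) / [(k+15/4) (k+1)] - rational; roots negated = parameters, x = (-1), C = -1.


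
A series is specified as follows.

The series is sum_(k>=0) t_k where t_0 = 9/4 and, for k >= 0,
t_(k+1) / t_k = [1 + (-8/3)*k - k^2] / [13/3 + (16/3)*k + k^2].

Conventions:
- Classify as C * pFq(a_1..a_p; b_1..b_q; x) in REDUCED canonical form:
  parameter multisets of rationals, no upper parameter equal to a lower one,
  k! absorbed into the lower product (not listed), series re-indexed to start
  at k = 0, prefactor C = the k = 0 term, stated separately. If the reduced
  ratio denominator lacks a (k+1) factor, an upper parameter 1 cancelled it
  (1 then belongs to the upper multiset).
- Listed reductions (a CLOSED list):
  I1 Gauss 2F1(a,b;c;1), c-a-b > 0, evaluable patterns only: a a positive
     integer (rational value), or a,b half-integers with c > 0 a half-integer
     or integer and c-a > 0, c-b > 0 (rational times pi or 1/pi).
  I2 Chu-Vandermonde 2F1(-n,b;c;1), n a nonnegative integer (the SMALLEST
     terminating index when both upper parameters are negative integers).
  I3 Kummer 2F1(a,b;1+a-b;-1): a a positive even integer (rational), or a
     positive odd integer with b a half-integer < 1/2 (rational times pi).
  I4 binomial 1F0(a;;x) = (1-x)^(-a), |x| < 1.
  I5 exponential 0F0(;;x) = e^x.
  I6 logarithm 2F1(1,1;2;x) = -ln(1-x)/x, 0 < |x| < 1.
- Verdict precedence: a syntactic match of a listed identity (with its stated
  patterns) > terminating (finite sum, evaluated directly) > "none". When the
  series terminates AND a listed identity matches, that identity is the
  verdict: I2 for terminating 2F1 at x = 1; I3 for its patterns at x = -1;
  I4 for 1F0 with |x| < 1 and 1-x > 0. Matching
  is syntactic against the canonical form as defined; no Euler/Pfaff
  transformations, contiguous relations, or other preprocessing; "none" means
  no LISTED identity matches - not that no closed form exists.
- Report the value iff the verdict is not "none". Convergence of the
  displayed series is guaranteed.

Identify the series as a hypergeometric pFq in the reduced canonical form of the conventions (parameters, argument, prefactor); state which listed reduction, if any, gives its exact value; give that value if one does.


x = -1 here; the reduced form reads 2F1, upper {-1/3, 3}, lower {13/3}, C = 9/4. Verdict: none. A 2F1 with upper {-1/3, 3} fits none of I1-I6 at x = -1; the sum runs forever.

Key step: from the first term 9/4: the expanded ratio factors over Q; C = 9/4, roots give parameters.
Step ratio: r(k) = (-1) * (k-1/3) (k+3) / [(k+13/3) (k+1)] - rational in k, leading ratio (-1); with t_0 = 9/4, classification follows.


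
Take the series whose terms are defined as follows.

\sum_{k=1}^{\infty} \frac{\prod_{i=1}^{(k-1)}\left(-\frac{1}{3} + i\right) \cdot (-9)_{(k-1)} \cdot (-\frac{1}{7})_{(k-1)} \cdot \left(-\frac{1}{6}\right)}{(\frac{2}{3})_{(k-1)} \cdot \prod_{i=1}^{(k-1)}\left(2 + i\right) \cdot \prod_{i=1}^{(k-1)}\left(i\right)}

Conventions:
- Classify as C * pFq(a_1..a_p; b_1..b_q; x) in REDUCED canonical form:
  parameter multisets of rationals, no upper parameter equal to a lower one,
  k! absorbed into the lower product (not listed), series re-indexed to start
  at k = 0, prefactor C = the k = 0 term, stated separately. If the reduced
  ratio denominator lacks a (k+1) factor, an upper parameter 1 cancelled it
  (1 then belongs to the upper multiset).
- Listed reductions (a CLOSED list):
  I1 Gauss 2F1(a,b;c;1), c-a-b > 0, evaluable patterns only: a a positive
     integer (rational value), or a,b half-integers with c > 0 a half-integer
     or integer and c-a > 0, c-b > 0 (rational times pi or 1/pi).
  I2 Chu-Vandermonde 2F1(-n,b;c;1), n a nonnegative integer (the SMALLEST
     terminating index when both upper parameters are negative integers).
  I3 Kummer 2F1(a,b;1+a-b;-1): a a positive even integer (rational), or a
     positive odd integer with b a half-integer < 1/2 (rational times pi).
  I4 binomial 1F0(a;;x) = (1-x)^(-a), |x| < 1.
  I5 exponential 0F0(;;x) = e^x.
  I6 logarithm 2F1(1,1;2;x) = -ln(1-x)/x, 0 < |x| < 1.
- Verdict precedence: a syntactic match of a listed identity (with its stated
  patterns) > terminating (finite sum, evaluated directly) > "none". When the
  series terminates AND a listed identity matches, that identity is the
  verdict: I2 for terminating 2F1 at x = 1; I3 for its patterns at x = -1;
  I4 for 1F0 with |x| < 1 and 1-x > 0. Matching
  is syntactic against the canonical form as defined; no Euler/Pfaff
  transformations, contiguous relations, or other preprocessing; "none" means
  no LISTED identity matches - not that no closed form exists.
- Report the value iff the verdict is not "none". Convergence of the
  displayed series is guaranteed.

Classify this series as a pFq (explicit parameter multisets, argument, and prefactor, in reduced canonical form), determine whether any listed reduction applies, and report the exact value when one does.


At argument 1: a 2F1 with upper {-9, -\frac{1}{7}}, lower {3}, scaled by C = -\frac{1}{6}. Verdict: Vandermonde's identity (I2) applies (terminating 2F1 at x = 1 with n = 9, b = -1/7, c = 3). Sum: -\frac{174949112}{847425747}.

Key observation: with t_0 = -\frac{1}{6}, the product of the first k integers (C = -1/6, x = 1) is k!.
Term ratio: r(k) = 1 * (k-9) (k-\frac{1}{7}) / [(k+3) (k+1)] - rational in k, leading ratio 1; with t_0 = -\frac{1}{6}, classification follows.


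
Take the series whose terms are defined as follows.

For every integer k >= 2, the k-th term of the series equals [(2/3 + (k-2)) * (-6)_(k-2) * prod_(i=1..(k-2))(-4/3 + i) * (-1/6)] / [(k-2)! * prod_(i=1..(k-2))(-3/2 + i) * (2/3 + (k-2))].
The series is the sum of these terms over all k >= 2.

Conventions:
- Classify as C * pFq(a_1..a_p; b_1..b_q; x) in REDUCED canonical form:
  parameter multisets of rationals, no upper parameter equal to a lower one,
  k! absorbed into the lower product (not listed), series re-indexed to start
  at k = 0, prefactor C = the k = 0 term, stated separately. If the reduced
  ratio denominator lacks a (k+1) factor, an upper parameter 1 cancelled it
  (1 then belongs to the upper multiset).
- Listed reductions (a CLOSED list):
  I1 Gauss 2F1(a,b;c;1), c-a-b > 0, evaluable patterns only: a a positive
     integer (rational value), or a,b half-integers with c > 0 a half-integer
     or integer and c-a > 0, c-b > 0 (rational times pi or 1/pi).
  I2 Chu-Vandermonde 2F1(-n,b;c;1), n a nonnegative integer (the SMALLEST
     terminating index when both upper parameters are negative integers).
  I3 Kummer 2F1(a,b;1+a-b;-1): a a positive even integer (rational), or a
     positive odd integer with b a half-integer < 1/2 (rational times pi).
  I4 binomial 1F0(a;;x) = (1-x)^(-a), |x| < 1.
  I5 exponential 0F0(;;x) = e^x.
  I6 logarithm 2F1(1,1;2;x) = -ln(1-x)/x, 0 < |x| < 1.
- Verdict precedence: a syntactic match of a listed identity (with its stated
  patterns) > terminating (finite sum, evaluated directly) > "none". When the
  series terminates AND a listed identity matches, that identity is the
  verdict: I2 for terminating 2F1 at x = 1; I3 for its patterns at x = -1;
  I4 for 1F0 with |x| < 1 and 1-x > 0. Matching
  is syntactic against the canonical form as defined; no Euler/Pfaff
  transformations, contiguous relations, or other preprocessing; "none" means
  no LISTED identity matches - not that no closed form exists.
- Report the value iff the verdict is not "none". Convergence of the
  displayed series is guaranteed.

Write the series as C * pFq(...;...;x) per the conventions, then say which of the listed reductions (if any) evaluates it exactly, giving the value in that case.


Key observation: from the first term -1/6: the lower running product (C = -1/6, x = 1) is a rising factorial.
Step ratio: r(k) = 1 * (k-6) (k-1/3) / [(k-1/2) (k+1)] - rational; roots negated = parameters, x = 1, C = -1/6.

With C = -1/6: the canonical form is 2F1(-6, -1/3; -1/2; 1). Verdict: Chu-Vandermonde (I2) fires (terminating 2F1 at x = 1 with n = 6, b = -1/3, c = -1/2). Exact value: -124729/826686.


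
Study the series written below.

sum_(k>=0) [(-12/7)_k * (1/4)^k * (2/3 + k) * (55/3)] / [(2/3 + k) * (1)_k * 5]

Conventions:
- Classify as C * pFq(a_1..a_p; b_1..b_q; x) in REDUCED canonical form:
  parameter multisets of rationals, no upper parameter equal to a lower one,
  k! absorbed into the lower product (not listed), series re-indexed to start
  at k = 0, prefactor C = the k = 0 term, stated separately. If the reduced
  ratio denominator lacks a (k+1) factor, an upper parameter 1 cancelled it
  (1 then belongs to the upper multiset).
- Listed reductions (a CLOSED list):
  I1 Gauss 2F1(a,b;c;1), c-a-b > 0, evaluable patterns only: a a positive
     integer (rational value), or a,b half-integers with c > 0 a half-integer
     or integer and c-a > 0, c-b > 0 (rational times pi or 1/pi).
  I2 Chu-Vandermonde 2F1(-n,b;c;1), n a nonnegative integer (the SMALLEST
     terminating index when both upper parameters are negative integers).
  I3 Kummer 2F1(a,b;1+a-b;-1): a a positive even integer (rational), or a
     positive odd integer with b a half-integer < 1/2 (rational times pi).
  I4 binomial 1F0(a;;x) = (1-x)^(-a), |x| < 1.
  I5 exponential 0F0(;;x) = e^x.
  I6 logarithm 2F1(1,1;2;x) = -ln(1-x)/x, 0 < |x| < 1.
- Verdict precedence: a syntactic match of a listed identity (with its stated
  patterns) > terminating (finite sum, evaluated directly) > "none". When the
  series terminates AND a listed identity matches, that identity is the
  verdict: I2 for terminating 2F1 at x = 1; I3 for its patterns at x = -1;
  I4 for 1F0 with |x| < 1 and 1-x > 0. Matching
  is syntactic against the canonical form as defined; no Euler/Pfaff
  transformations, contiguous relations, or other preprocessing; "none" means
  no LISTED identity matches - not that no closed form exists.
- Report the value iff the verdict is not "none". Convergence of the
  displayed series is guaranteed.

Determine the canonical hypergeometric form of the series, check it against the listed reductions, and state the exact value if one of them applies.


Classification (C = 11/3): 1F0 with upper {-12/7}, lower {-}, argument x = 1/4. Verdict: the binomial series (I4) applies (the 1F0 binomial series: exponent 12/7, x = 1/4). Exact value: (11/3) * (3/4)^(12/7).

Structural cue: from the first term 11/3: (1)_k (prefactor 11/3) is k! itself.
Step ratio: r(k) = (1/4) * (k-12/7) / [(k+1)] ; factor over Q: parameters, x = (1/4), and C = 11/3.
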